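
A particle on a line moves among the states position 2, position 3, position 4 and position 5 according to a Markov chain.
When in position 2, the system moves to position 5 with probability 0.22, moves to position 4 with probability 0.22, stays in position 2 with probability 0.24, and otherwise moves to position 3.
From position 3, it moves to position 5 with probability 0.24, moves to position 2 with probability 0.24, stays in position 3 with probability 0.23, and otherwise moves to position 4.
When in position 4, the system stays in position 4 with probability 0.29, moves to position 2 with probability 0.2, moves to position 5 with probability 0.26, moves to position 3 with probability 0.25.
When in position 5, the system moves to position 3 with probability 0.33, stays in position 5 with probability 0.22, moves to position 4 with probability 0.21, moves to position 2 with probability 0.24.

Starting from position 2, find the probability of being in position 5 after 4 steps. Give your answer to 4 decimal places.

0.2358

Propagate the distribution vector 4 steps from position 2.
After 0 steps: (1.0000, 0.0000, 0.0000, 0.0000)
After 1 step: (0.2400, 0.3200, 0.2200, 0.2200)
After 2 steps: (0.2312, 0.2780, 0.2556, 0.2352)
After 3 steps: (0.2298, 0.2794, 0.2550, 0.2358)
After 4 steps: (0.2298, 0.2794, 0.2551, 0.2358)
P(in position 5 after 4 steps) = 0.2358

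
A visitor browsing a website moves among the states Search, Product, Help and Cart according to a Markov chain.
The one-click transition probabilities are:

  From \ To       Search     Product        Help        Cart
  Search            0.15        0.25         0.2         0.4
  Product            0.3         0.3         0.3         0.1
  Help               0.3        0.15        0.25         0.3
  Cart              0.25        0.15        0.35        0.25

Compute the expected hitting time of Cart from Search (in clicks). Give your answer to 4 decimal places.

Let t(s) be the expected number of clicks to first reach Cart from state s, with t(Cart) = 0. Conditioning on the first click:
t(Search) = 1 + 0.15·t(Search) + 0.25·t(Product) + 0.2·t(Help)
t(Product) = 1 + 0.3·t(Search) + 0.3·t(Product) + 0.3·t(Help)
t(Help) = 1 + 0.3·t(Search) + 0.15·t(Product) + 0.25·t(Help)
Solving: t(Search) = 3.2794, t(Product) = 4.3396, t(Help) = 3.5130.
Expected clicks from Search to Cart: 3.2794.

3.2794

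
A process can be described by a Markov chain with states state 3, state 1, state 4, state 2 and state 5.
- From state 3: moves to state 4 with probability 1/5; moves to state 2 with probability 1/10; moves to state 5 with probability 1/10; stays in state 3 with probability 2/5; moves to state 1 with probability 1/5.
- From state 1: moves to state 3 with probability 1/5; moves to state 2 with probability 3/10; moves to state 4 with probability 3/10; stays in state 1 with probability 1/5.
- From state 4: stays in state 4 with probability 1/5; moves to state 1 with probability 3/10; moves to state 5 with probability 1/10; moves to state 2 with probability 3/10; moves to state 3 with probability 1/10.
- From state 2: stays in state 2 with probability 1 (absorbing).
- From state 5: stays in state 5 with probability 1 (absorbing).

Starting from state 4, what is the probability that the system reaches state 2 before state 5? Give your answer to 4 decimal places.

Let h(s) be the probability of absorption at state 2 starting from transient state s. Then h(state 2) = 1 and h(state 5) = 0. By first-step analysis:
h(state 3) = 0.4·h(state 3) + 0.2·h(state 1) + 0.2·h(state 4) + 0.1·1 + 0.1·0
h(state 1) = 0.2·h(state 3) + 0.2·h(state 1) + 0.3·h(state 4) + 0.3·1
h(state 4) = 0.1·h(state 3) + 0.3·h(state 1) + 0.2·h(state 4) + 0.3·1 + 0.1·0
Solving: h(state 3) = 0.7083, h(state 1) = 0.8447, h(state 4) = 0.7803.
Starting from state 4, the probability is 0.7803.

0.7803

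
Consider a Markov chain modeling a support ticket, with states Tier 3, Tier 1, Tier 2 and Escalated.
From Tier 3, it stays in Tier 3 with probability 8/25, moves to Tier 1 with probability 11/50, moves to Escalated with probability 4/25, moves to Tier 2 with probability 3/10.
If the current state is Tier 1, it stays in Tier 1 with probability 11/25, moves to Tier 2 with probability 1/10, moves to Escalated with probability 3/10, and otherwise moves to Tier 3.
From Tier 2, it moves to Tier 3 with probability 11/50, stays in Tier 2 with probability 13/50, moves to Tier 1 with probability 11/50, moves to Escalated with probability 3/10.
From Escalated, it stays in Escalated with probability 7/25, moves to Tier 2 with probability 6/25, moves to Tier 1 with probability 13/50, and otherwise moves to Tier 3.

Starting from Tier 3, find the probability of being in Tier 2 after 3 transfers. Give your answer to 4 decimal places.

0.2205

Propagate the distribution vector 3 transfers from Tier 3.
After 0 transfers: (1.0000, 0.0000, 0.0000, 0.0000)
After 1 transfer: (0.3200, 0.2200, 0.3000, 0.1600)
After 2 transfers: (0.2388, 0.2748, 0.2344, 0.2520)
After 3 transfers: (0.2274, 0.2905, 0.2205, 0.2615)
P(in Tier 2 after 3 transfers) = 0.2205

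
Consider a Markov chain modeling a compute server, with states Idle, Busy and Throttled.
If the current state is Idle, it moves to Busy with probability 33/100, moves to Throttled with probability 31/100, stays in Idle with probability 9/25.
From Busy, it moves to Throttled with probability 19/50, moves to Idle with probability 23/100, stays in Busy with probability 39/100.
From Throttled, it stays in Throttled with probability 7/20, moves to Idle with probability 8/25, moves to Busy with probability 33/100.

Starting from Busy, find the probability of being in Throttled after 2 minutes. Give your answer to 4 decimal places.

Sum over the intermediate state after 1 minute:
P = P(Busy→Idle)·P(Idle→Throttled) + P(Busy→Busy)·P(Busy→Throttled) + P(Busy→Throttled)·P(Throttled→Throttled)
  = 0.23×0.31 + 0.39×0.38 + 0.38×0.35
  = 0.0713 + 0.1482 + 0.1330 = 0.3525

0.3525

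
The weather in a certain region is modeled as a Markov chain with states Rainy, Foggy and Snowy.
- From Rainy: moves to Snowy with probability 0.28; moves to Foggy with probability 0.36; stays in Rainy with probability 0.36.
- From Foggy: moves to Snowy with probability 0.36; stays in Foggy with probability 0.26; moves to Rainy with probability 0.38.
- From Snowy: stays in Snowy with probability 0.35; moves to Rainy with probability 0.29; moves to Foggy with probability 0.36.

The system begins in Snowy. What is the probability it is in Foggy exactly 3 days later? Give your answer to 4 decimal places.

Propagate the distribution vector 3 days from Snowy.
After 0 days: (0.0000, 0.0000, 1.0000)
After 1 day: (0.2900, 0.3600, 0.3500)
After 2 days: (0.3427, 0.3240, 0.3333)
After 3 days: (0.3431, 0.3276, 0.3293)
P(in Foggy after 3 days) = 0.3276

0.3276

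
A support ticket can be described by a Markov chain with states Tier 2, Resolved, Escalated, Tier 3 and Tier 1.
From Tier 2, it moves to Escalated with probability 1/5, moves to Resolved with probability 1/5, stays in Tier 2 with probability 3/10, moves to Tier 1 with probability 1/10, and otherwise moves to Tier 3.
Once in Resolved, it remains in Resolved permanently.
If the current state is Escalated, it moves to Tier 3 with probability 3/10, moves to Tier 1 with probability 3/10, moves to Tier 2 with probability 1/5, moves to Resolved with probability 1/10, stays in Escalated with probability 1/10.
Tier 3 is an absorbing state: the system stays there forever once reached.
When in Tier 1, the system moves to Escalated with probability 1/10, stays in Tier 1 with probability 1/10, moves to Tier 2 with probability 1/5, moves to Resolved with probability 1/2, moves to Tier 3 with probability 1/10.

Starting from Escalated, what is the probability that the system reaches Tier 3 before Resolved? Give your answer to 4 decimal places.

Let h(s) be the probability of absorption at Tier 3 starting from transient state s. Then h(Tier 3) = 1 and h(Resolved) = 0. By first-step analysis:
h(Tier 2) = 0.3·h(Tier 2) + 0.2·0 + 0.2·h(Escalated) + 0.2·1 + 0.1·h(Tier 1)
h(Escalated) = 0.2·h(Tier 2) + 0.1·0 + 0.1·h(Escalated) + 0.3·1 + 0.3·h(Tier 1)
h(Tier 1) = 0.2·h(Tier 2) + 0.5·0 + 0.1·h(Escalated) + 0.1·1 + 0.1·h(Tier 1)
Solving: h(Tier 2) = 0.4770, h(Escalated) = 0.5314, h(Tier 1) = 0.2762.
Starting from Escalated, the probability is 0.5314.

0.5314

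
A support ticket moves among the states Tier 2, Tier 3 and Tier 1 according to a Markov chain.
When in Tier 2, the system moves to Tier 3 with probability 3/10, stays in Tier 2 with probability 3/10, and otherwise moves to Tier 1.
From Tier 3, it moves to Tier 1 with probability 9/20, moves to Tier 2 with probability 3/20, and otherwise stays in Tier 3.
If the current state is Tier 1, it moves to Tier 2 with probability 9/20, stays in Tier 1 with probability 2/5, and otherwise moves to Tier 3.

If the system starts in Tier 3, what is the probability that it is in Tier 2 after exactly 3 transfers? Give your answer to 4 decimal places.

0.3221

Propagate the distribution vector 3 transfers from Tier 3.
After 0 transfers: (0.0000, 1.0000, 0.0000)
After 1 transfer: (0.1500, 0.4000, 0.4500)
After 2 transfers: (0.3075, 0.2725, 0.4200)
After 3 transfers: (0.3221, 0.2643, 0.4136)
P(in Tier 2 after 3 transfers) = 0.3221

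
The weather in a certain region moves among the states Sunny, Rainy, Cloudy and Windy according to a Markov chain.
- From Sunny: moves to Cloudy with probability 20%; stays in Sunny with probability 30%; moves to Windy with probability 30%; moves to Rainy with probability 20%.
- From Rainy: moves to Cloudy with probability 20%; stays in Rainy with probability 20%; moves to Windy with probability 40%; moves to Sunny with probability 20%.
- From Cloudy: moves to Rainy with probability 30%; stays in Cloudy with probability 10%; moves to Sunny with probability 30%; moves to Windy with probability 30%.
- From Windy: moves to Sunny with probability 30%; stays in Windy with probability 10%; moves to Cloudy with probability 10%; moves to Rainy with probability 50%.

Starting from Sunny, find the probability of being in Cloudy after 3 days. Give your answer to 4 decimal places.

Propagate the distribution vector 3 days from Sunny.
After 0 days: (1.0000, 0.0000, 0.0000, 0.0000)
After 1 day: (0.3000, 0.2000, 0.2000, 0.3000)
After 2 days: (0.2800, 0.3100, 0.1500, 0.2600)
After 3 days: (0.2690, 0.2930, 0.1590, 0.2790)
P(in Cloudy after 3 days) = 0.1590

0.1590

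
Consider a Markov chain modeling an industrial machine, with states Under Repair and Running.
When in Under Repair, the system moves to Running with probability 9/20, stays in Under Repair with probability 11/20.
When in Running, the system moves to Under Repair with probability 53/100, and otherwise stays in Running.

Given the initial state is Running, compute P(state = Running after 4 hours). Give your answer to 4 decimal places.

0.4592

Propagate the distribution vector 4 hours from Running.
After 0 hours: (0.0000, 1.0000)
After 1 hour: (0.5300, 0.4700)
After 2 hours: (0.5406, 0.4594)
After 3 hours: (0.5408, 0.4592)
After 4 hours: (0.5408, 0.4592)
P(in Running after 4 hours) = 0.4592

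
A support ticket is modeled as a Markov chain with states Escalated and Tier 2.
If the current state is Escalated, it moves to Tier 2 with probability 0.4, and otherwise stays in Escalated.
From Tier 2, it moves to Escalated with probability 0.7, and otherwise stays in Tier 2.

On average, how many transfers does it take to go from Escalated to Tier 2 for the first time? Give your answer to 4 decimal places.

2.5000

Let t(s) be the expected number of transfers to first reach Tier 2 from state s, with t(Tier 2) = 0. Conditioning on the first transfer:
t(Escalated) = 1 + 0.6·t(Escalated)
Solving: t(Escalated) = 2.5000.
Expected transfers from Escalated to Tier 2: 2.5000.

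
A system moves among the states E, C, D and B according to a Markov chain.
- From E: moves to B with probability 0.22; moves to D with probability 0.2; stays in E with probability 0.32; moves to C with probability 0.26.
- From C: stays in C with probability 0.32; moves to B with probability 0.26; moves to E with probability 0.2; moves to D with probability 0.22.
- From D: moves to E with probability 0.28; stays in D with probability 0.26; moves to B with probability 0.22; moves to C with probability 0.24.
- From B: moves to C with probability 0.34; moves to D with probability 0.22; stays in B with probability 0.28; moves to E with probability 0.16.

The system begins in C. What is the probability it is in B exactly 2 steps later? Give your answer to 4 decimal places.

0.2484

Propagate the distribution vector 2 steps from C.
After 0 steps: (0.0000, 1.0000, 0.0000, 0.0000)
After 1 step: (0.2000, 0.3200, 0.2200, 0.2600)
After 2 steps: (0.2312, 0.2956, 0.2248, 0.2484)
P(in B after 2 steps) = 0.2484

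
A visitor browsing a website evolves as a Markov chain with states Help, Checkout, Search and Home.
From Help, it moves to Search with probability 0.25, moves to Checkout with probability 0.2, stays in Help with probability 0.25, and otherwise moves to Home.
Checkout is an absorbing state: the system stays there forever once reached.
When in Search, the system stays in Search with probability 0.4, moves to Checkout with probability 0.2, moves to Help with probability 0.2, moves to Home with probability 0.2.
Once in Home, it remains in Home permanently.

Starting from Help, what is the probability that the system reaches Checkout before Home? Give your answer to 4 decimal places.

Let h(s) be the probability of absorption at Checkout starting from transient state s. Then h(Checkout) = 1 and h(Home) = 0. By first-step analysis:
h(Help) = 0.25·h(Help) + 0.2·1 + 0.25·h(Search) + 0.3·0
h(Search) = 0.2·h(Help) + 0.2·1 + 0.4·h(Search) + 0.2·0
Solving: h(Help) = 0.4250, h(Search) = 0.4750.
Starting from Help, the probability is 0.4250.

0.4250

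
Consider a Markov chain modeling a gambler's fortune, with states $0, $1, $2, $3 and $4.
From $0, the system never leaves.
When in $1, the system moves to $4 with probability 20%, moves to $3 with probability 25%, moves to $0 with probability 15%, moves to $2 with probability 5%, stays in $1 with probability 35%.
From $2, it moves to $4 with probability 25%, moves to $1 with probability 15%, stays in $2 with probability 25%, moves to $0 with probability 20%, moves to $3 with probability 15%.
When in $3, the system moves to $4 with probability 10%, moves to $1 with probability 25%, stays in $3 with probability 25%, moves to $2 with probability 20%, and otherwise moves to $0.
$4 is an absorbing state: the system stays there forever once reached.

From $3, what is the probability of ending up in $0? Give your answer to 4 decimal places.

0.5528

Let h(s) be the probability of absorption at $0 starting from transient state s. Then h($0) = 1 and h($4) = 0. By first-step analysis:
h($1) = 0.15·1 + 0.35·h($1) + 0.05·h($2) + 0.25·h($3) + 0.2·0
h($2) = 0.2·1 + 0.15·h($1) + 0.25·h($2) + 0.15·h($3) + 0.25·0
h($3) = 0.2·1 + 0.25·h($1) + 0.2·h($2) + 0.25·h($3) + 0.1·0
Solving: h($1) = 0.4798, h($2) = 0.4732, h($3) = 0.5528.
Starting from $3, the probability is 0.5528.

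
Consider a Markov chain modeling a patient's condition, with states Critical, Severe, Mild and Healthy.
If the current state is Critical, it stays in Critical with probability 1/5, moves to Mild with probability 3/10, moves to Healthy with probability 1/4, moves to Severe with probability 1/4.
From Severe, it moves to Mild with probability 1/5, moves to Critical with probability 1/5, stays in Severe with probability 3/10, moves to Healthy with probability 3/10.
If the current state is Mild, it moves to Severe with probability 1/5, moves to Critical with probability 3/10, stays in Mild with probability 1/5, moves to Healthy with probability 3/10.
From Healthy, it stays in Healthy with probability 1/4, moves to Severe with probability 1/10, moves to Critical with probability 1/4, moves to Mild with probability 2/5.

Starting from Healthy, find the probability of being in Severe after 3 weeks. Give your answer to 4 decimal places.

0.2049

Propagate the distribution vector 3 weeks from Healthy.
After 0 weeks: (0.0000, 0.0000, 0.0000, 1.0000)
After 1 week: (0.2500, 0.1000, 0.4000, 0.2500)
After 2 weeks: (0.2525, 0.1975, 0.2750, 0.2750)
After 3 weeks: (0.2413, 0.2049, 0.2803, 0.2736)
P(in Severe after 3 weeks) = 0.2049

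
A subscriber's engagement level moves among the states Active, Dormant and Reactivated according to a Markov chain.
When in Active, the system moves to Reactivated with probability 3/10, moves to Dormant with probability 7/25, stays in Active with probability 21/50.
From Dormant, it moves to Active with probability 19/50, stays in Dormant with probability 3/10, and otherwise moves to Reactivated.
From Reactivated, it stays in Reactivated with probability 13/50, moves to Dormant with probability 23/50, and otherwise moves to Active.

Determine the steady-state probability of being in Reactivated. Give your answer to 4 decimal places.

0.2950

Let the stationary distribution be π with π = πP and π_1 + π_2 + π_3 = 1.
π_1 = 0.42·π_1 + 0.38·π_2 + 0.28·π_3
π_2 = 0.28·π_1 + 0.3·π_2 + 0.46·π_3
Solving with the normalization constraint gives π = (0.3651, 0.3399, 0.2950).
So the stationary probability of Reactivated is 0.2950.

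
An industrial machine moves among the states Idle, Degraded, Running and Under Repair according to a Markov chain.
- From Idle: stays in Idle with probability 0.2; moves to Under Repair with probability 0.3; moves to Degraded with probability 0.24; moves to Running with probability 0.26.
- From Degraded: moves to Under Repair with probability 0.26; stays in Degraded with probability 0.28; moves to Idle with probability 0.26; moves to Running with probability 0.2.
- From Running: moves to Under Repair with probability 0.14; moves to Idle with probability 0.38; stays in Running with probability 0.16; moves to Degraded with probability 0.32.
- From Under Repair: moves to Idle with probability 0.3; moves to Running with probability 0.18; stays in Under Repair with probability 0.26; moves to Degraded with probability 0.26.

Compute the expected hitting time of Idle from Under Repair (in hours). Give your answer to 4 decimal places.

3.2950

Let t(s) be the expected number of hours to first reach Idle from state s, with t(Idle) = 0. Conditioning on the first hour:
t(Degraded) = 1 + 0.28·t(Degraded) + 0.2·t(Running) + 0.26·t(Under Repair)
t(Running) = 1 + 0.32·t(Degraded) + 0.16·t(Running) + 0.14·t(Under Repair)
t(Under Repair) = 1 + 0.26·t(Degraded) + 0.18·t(Running) + 0.26·t(Under Repair)
Solving: t(Degraded) = 3.4243, t(Running) = 3.0441, t(Under Repair) = 3.2950.
Expected hours from Under Repair to Idle: 3.2950.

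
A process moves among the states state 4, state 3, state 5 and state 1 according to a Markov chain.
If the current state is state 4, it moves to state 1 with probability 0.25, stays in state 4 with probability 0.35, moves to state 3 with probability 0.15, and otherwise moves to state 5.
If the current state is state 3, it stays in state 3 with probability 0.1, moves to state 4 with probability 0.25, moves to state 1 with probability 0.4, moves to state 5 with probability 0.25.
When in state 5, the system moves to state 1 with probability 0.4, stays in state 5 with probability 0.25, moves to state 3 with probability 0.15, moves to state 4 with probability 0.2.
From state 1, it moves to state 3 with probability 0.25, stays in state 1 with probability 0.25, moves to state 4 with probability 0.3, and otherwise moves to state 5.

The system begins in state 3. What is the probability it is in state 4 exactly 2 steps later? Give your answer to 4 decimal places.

Propagate the distribution vector 2 steps from state 3.
After 0 steps: (0.0000, 1.0000, 0.0000, 0.0000)
After 1 step: (0.2500, 0.1000, 0.2500, 0.4000)
After 2 steps: (0.2825, 0.1850, 0.2300, 0.3025)
P(in state 4 after 2 steps) = 0.2825

0.2825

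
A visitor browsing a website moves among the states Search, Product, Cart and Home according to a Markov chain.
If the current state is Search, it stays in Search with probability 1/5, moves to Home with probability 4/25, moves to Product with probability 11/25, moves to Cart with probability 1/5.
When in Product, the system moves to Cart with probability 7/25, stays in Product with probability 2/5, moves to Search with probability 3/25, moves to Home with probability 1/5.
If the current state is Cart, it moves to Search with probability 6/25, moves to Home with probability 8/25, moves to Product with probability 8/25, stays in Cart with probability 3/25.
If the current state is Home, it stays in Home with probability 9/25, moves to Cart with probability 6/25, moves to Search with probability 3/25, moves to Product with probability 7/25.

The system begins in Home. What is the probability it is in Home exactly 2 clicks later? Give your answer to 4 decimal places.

0.2816

Propagate the distribution vector 2 clicks from Home.
After 0 clicks: (0.0000, 0.0000, 0.0000, 1.0000)
After 1 click: (0.1200, 0.2800, 0.2400, 0.3600)
After 2 clicks: (0.1584, 0.3424, 0.2176, 0.2816)
P(in Home after 2 clicks) = 0.2816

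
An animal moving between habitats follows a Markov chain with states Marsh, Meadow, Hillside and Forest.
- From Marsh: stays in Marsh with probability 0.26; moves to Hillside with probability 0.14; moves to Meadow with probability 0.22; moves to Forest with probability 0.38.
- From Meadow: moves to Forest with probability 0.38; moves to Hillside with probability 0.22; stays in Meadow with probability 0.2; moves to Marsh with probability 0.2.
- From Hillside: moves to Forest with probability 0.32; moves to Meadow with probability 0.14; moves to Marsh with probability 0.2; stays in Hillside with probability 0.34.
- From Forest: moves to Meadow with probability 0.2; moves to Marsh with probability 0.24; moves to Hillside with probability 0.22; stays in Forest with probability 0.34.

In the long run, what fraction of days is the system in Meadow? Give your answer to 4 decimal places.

0.1908

Let the stationary distribution be π with π = πP and π_1 + π_2 + π_3 + π_4 = 1.
π_1 = 0.26·π_1 + 0.2·π_2 + 0.2·π_3 + 0.24·π_4
π_2 = 0.22·π_1 + 0.2·π_2 + 0.14·π_3 + 0.2·π_4
π_3 = 0.14·π_1 + 0.22·π_2 + 0.34·π_3 + 0.22·π_4
Solving with the normalization constraint gives π = (0.2278, 0.1908, 0.2293, 0.3522).
So the stationary probability of Meadow is 0.1908.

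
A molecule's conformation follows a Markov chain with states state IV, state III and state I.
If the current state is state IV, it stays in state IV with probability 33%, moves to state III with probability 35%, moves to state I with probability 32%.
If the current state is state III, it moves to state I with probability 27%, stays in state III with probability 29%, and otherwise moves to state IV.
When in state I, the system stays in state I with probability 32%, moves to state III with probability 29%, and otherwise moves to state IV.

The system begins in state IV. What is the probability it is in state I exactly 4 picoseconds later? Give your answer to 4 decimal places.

0.3043

Propagate the distribution vector 4 picoseconds from state IV.
After 0 picoseconds: (1.0000, 0.0000, 0.0000)
After 1 picosecond: (0.3300, 0.3500, 0.3200)
After 2 picoseconds: (0.3877, 0.3098, 0.3025)
After 3 picoseconds: (0.3822, 0.3133, 0.3045)
After 4 picoseconds: (0.3827, 0.3129, 0.3043)
P(in state I after 4 picoseconds) = 0.3043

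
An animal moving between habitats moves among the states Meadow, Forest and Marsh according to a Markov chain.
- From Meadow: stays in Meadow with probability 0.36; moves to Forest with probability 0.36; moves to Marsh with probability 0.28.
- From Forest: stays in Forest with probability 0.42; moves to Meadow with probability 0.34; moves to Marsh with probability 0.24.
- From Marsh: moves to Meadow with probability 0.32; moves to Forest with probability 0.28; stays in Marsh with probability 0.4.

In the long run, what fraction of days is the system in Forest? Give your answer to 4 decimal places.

0.3573

Let the stationary distribution be π with π = πP and π_1 + π_2 + π_3 = 1.
π_1 = 0.36·π_1 + 0.34·π_2 + 0.32·π_3
π_2 = 0.36·π_1 + 0.42·π_2 + 0.28·π_3
Solving with the normalization constraint gives π = (0.3408, 0.3573, 0.3019).
So the stationary probability of Forest is 0.3573.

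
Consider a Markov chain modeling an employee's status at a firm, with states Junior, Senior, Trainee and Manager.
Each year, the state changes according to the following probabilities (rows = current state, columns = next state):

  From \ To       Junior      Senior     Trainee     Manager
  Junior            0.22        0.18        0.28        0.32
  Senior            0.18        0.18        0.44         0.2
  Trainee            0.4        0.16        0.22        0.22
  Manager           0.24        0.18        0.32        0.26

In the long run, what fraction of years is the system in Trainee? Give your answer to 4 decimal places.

0.3000

Let the stationary distribution be π with π = πP and π_1 + π_2 + π_3 + π_4 = 1.
π_1 = 0.22·π_1 + 0.18·π_2 + 0.4·π_3 + 0.24·π_4
π_2 = 0.18·π_1 + 0.18·π_2 + 0.16·π_3 + 0.18·π_4
π_3 = 0.28·π_1 + 0.44·π_2 + 0.22·π_3 + 0.32·π_4
Solving with the normalization constraint gives π = (0.2721, 0.1740, 0.3000, 0.2539).
So the stationary probability of Trainee is 0.3000.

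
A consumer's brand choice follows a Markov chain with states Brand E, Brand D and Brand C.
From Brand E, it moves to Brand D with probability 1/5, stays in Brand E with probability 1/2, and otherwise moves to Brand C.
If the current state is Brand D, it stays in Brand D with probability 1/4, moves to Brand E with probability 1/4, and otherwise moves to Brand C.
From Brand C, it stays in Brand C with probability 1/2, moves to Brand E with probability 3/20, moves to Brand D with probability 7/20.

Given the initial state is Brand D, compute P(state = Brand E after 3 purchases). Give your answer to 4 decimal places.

0.2706

Propagate the distribution vector 3 purchases from Brand D.
After 0 purchases: (0.0000, 1.0000, 0.0000)
After 1 purchase: (0.2500, 0.2500, 0.5000)
After 2 purchases: (0.2625, 0.2875, 0.4500)
After 3 purchases: (0.2706, 0.2819, 0.4475)
P(in Brand E after 3 purchases) = 0.2706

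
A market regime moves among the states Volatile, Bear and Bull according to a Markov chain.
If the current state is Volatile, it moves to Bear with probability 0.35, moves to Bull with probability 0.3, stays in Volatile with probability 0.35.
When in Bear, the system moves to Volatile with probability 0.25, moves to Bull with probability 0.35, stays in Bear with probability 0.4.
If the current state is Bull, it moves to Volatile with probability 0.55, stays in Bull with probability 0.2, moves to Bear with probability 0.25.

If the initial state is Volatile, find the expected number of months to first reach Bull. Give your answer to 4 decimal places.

3.1405

Let t(s) be the expected number of months to first reach Bull from state s, with t(Bull) = 0. Conditioning on the first month:
t(Volatile) = 1 + 0.35·t(Volatile) + 0.35·t(Bear)
t(Bear) = 1 + 0.25·t(Volatile) + 0.4·t(Bear)
Solving: t(Volatile) = 3.1405, t(Bear) = 2.9752.
Expected months from Volatile to Bull: 3.1405.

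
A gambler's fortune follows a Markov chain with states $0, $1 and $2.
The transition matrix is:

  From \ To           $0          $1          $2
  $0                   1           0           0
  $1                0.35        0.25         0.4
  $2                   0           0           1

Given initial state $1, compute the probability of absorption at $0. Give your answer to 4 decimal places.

Let h(s) be the probability of absorption at $0 starting from transient state s. Then h($0) = 1 and h($2) = 0. By first-step analysis:
h($1) = 0.35·1 + 0.25·h($1) + 0.4·0
Solving: h($1) = 0.4667.
Starting from $1, the probability is 0.4667.

0.4667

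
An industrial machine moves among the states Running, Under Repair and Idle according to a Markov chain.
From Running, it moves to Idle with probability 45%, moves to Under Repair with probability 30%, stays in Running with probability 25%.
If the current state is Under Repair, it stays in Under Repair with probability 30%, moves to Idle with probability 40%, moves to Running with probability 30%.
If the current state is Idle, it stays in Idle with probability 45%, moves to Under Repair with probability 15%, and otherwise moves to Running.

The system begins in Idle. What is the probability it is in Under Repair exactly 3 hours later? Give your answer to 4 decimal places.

0.2336

Propagate the distribution vector 3 hours from Idle.
After 0 hours: (0.0000, 0.0000, 1.0000)
After 1 hour: (0.4000, 0.1500, 0.4500)
After 2 hours: (0.3250, 0.2325, 0.4425)
After 3 hours: (0.3280, 0.2336, 0.4384)
P(in Under Repair after 3 hours) = 0.2336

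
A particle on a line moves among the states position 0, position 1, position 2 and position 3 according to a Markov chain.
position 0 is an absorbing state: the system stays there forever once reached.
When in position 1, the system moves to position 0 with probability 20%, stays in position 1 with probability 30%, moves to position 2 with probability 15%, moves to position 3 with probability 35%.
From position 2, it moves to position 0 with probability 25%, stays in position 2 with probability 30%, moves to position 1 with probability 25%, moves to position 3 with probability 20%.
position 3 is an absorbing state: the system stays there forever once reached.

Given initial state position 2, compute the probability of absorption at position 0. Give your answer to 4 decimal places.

0.4972

Let h(s) be the probability of absorption at position 0 starting from transient state s. Then h(position 0) = 1 and h(position 3) = 0. By first-step analysis:
h(position 1) = 0.2·1 + 0.3·h(position 1) + 0.15·h(position 2) + 0.35·0
h(position 2) = 0.25·1 + 0.25·h(position 1) + 0.3·h(position 2) + 0.2·0
Solving: h(position 1) = 0.3923, h(position 2) = 0.4972.
Starting from position 2, the probability is 0.4972.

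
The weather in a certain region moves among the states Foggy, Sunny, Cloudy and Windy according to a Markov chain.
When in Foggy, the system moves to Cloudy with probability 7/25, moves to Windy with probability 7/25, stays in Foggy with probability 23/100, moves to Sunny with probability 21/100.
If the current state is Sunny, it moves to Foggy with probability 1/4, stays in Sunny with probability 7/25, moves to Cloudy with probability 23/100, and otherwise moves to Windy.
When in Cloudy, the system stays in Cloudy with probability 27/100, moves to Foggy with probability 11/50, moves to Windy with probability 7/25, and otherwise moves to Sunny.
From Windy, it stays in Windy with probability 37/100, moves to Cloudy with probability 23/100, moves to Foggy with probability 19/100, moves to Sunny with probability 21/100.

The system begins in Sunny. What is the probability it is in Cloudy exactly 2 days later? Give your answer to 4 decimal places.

0.2517

Propagate the distribution vector 2 days from Sunny.
After 0 days: (0.0000, 1.0000, 0.0000, 0.0000)
After 1 day: (0.2500, 0.2800, 0.2300, 0.2400)
After 2 days: (0.2237, 0.2342, 0.2517, 0.2904)
P(in Cloudy after 2 days) = 0.2517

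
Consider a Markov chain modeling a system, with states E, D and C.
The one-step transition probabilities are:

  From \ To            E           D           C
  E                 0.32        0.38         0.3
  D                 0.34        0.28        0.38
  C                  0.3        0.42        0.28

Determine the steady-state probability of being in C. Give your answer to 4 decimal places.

0.3221

Let the stationary distribution be π with π = πP and π_1 + π_2 + π_3 = 1.
π_1 = 0.32·π_1 + 0.34·π_2 + 0.3·π_3
π_2 = 0.38·π_1 + 0.28·π_2 + 0.42·π_3
Solving with the normalization constraint gives π = (0.3207, 0.3572, 0.3221).
So the stationary probability of C is 0.3221.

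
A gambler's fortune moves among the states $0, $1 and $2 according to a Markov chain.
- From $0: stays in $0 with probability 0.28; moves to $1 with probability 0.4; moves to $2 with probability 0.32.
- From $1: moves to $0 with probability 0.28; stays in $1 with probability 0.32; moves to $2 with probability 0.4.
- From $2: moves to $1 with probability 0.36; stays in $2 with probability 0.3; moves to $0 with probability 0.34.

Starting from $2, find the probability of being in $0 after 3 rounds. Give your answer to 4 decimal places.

0.3006

Propagate the distribution vector 3 rounds from $2.
After 0 rounds: (0.0000, 0.0000, 1.0000)
After 1 round: (0.3400, 0.3600, 0.3000)
After 2 rounds: (0.2980, 0.3592, 0.3428)
After 3 rounds: (0.3006, 0.3576, 0.3419)
P(in $0 after 3 rounds) = 0.3006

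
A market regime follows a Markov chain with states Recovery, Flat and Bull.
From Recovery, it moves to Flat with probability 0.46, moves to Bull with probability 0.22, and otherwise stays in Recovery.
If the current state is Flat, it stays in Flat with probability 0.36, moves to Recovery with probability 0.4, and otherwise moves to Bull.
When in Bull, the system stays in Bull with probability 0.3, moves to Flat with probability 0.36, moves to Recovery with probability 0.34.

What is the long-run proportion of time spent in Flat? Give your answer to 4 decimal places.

Let the stationary distribution be π with π = πP and π_1 + π_2 + π_3 = 1.
π_1 = 0.32·π_1 + 0.4·π_2 + 0.34·π_3
π_2 = 0.46·π_1 + 0.36·π_2 + 0.36·π_3
Solving with the normalization constraint gives π = (0.3566, 0.3957, 0.2477).
So the stationary probability of Flat is 0.3957.

0.3957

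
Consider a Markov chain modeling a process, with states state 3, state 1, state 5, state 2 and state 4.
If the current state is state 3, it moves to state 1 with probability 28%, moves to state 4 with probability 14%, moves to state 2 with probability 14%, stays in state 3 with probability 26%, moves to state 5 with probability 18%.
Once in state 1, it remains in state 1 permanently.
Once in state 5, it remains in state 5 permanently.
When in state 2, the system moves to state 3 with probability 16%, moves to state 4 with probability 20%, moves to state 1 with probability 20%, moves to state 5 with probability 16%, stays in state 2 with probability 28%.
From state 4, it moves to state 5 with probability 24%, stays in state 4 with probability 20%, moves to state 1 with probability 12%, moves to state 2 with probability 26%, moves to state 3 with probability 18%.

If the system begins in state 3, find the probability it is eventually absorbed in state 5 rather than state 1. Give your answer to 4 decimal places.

0.4371

Let h(s) be the probability of absorption at state 5 starting from transient state s. Then h(state 5) = 1 and h(state 1) = 0. By first-step analysis:
h(state 3) = 0.26·h(state 3) + 0.28·0 + 0.18·1 + 0.14·h(state 2) + 0.14·h(state 4)
h(state 2) = 0.16·h(state 3) + 0.2·0 + 0.16·1 + 0.28·h(state 2) + 0.2·h(state 4)
h(state 4) = 0.18·h(state 3) + 0.12·0 + 0.24·1 + 0.26·h(state 2) + 0.2·h(state 4)
Solving: h(state 3) = 0.4371, h(state 2) = 0.4727, h(state 4) = 0.5520.
Starting from state 3, the probability is 0.4371.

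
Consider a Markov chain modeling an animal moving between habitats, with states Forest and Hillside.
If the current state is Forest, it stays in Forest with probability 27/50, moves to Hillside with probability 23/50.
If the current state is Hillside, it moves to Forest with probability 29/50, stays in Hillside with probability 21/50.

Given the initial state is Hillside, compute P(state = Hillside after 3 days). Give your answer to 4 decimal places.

0.4423

Propagate the distribution vector 3 days from Hillside.
After 0 days: (0.0000, 1.0000)
After 1 day: (0.5800, 0.4200)
After 2 days: (0.5568, 0.4432)
After 3 days: (0.5577, 0.4423)
P(in Hillside after 3 days) = 0.4423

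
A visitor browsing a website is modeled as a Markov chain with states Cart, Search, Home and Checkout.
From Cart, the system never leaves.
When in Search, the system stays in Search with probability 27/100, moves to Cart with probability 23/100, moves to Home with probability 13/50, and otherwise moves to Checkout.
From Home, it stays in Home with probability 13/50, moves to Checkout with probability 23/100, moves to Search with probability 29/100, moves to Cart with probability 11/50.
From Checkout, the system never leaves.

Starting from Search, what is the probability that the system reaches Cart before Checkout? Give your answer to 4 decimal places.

0.4892

Let h(s) be the probability of absorption at Cart starting from transient state s. Then h(Cart) = 1 and h(Checkout) = 0. By first-step analysis:
h(Search) = 0.23·1 + 0.27·h(Search) + 0.26·h(Home) + 0.24·0
h(Home) = 0.22·1 + 0.29·h(Search) + 0.26·h(Home) + 0.23·0
Solving: h(Search) = 0.4892, h(Home) = 0.4890.
Starting from Search, the probability is 0.4892.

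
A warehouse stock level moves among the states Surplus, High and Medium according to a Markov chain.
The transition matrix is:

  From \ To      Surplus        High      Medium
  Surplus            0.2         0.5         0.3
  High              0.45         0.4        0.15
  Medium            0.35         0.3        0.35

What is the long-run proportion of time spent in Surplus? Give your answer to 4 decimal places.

0.3399

Let the stationary distribution be π with π = πP and π_1 + π_2 + π_3 = 1.
π_1 = 0.2·π_1 + 0.45·π_2 + 0.35·π_3
π_2 = 0.5·π_1 + 0.4·π_2 + 0.3·π_3
Solving with the normalization constraint gives π = (0.3399, 0.4089, 0.2512).
So the stationary probability of Surplus is 0.3399.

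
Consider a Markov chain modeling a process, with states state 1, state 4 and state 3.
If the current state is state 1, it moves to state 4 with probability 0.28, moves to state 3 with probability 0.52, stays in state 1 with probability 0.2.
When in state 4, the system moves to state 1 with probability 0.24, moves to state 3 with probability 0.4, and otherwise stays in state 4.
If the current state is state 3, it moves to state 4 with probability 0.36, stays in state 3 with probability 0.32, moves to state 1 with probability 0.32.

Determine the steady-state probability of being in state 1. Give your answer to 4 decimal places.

0.2615

Let the stationary distribution be π with π = πP and π_1 + π_2 + π_3 = 1.
π_1 = 0.2·π_1 + 0.24·π_2 + 0.32·π_3
π_2 = 0.28·π_1 + 0.36·π_2 + 0.36·π_3
Solving with the normalization constraint gives π = (0.2615, 0.3391, 0.3994).
So the stationary probability of state 1 is 0.2615.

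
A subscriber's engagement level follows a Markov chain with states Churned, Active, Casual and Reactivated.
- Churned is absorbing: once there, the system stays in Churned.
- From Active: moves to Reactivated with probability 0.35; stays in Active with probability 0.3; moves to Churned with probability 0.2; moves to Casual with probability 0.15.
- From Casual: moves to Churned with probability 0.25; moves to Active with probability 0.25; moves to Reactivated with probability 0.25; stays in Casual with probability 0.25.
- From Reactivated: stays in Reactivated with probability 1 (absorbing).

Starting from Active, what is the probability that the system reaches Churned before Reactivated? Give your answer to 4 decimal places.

Let h(s) be the probability of absorption at Churned starting from transient state s. Then h(Churned) = 1 and h(Reactivated) = 0. By first-step analysis:
h(Active) = 0.2·1 + 0.3·h(Active) + 0.15·h(Casual) + 0.35·0
h(Casual) = 0.25·1 + 0.25·h(Active) + 0.25·h(Casual) + 0.25·0
Solving: h(Active) = 0.3846, h(Casual) = 0.4615.
Starting from Active, the probability is 0.3846.

0.3846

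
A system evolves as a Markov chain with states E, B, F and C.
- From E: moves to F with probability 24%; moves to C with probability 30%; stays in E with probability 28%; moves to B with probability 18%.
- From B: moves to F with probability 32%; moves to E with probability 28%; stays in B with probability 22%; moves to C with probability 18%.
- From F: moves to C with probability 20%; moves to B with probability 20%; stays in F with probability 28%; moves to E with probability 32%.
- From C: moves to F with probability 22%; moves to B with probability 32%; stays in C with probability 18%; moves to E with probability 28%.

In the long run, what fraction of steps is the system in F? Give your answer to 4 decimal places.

Let the stationary distribution be π with π = πP and π_1 + π_2 + π_3 + π_4 = 1.
π_1 = 0.28·π_1 + 0.28·π_2 + 0.32·π_3 + 0.28·π_4
π_2 = 0.18·π_1 + 0.22·π_2 + 0.2·π_3 + 0.32·π_4
π_3 = 0.24·π_1 + 0.32·π_2 + 0.28·π_3 + 0.22·π_4
Solving with the normalization constraint gives π = (0.2906, 0.2251, 0.2642, 0.2202).
So the stationary probability of F is 0.2642.

0.2642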